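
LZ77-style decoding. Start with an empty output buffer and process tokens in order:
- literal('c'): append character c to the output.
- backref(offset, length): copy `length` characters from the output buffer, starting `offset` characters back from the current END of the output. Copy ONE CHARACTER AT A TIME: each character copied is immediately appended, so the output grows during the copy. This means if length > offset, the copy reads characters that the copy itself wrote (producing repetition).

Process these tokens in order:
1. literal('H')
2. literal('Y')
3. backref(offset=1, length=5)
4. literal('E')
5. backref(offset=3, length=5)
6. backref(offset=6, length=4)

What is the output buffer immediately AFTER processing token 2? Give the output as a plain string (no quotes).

Token 1: literal('H'). Output: "H"
Token 2: literal('Y'). Output: "HY"

Answer: HY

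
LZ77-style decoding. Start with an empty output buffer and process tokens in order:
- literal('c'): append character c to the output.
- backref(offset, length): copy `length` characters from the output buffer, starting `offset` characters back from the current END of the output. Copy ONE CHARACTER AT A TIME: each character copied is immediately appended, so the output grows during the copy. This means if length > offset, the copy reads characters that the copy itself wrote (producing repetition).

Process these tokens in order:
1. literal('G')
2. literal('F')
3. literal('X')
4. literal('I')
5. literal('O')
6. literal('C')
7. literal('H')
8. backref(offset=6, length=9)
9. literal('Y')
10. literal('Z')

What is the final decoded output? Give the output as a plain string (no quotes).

Answer: GFXIOCHFXIOCHFXIYZ

Derivation:
Token 1: literal('G'). Output: "G"
Token 2: literal('F'). Output: "GF"
Token 3: literal('X'). Output: "GFX"
Token 4: literal('I'). Output: "GFXI"
Token 5: literal('O'). Output: "GFXIO"
Token 6: literal('C'). Output: "GFXIOC"
Token 7: literal('H'). Output: "GFXIOCH"
Token 8: backref(off=6, len=9) (overlapping!). Copied 'FXIOCHFXI' from pos 1. Output: "GFXIOCHFXIOCHFXI"
Token 9: literal('Y'). Output: "GFXIOCHFXIOCHFXIY"
Token 10: literal('Z'). Output: "GFXIOCHFXIOCHFXIYZ"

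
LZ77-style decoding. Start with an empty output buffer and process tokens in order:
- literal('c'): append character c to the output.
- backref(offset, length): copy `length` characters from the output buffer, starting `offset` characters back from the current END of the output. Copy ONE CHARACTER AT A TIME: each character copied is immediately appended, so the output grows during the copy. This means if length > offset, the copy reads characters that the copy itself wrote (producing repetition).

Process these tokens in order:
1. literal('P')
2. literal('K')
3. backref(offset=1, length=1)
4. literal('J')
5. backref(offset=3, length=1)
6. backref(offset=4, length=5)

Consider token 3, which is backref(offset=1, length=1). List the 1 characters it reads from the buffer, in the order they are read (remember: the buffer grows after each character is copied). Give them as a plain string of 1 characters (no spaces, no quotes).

Answer: K

Derivation:
Token 1: literal('P'). Output: "P"
Token 2: literal('K'). Output: "PK"
Token 3: backref(off=1, len=1). Buffer before: "PK" (len 2)
  byte 1: read out[1]='K', append. Buffer now: "PKK"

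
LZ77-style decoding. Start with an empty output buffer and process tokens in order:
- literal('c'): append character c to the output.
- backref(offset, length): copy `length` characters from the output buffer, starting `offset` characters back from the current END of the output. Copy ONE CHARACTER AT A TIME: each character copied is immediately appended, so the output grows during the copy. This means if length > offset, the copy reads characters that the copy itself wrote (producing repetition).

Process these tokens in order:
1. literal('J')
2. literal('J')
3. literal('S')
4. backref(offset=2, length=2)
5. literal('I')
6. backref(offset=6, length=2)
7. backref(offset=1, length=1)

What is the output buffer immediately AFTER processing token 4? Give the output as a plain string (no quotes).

Answer: JJSJS

Derivation:
Token 1: literal('J'). Output: "J"
Token 2: literal('J'). Output: "JJ"
Token 3: literal('S'). Output: "JJS"
Token 4: backref(off=2, len=2). Copied 'JS' from pos 1. Output: "JJSJS"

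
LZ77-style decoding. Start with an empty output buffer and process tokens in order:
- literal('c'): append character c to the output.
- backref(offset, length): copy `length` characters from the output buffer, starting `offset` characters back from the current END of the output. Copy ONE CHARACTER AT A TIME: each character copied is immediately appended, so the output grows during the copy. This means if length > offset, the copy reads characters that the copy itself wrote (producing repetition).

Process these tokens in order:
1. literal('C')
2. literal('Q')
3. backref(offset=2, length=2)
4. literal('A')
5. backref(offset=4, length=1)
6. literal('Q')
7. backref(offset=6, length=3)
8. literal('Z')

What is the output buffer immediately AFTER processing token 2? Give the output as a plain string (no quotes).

Answer: CQ

Derivation:
Token 1: literal('C'). Output: "C"
Token 2: literal('Q'). Output: "CQ"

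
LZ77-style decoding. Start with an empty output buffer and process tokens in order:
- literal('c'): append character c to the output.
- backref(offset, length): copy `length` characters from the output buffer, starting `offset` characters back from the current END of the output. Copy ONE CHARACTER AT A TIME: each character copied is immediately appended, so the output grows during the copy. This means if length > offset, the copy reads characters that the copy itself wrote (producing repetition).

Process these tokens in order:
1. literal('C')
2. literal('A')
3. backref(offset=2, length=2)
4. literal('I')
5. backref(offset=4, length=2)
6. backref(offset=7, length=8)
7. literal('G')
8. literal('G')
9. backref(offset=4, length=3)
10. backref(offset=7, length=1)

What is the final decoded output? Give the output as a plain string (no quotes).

Token 1: literal('C'). Output: "C"
Token 2: literal('A'). Output: "CA"
Token 3: backref(off=2, len=2). Copied 'CA' from pos 0. Output: "CACA"
Token 4: literal('I'). Output: "CACAI"
Token 5: backref(off=4, len=2). Copied 'AC' from pos 1. Output: "CACAIAC"
Token 6: backref(off=7, len=8) (overlapping!). Copied 'CACAIACC' from pos 0. Output: "CACAIACCACAIACC"
Token 7: literal('G'). Output: "CACAIACCACAIACCG"
Token 8: literal('G'). Output: "CACAIACCACAIACCGG"
Token 9: backref(off=4, len=3). Copied 'CCG' from pos 13. Output: "CACAIACCACAIACCGGCCG"
Token 10: backref(off=7, len=1). Copied 'C' from pos 13. Output: "CACAIACCACAIACCGGCCGC"

Answer: CACAIACCACAIACCGGCCGC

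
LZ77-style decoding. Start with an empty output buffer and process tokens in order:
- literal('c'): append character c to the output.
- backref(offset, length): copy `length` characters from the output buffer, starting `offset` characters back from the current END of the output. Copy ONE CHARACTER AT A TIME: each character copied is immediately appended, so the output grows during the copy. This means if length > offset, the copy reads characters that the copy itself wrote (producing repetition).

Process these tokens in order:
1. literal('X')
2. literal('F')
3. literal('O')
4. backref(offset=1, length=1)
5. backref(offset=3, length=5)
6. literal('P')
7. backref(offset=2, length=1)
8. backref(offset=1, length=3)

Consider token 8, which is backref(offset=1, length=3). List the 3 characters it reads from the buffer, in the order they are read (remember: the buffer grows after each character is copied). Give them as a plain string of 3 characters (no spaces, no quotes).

Answer: OOO

Derivation:
Token 1: literal('X'). Output: "X"
Token 2: literal('F'). Output: "XF"
Token 3: literal('O'). Output: "XFO"
Token 4: backref(off=1, len=1). Copied 'O' from pos 2. Output: "XFOO"
Token 5: backref(off=3, len=5) (overlapping!). Copied 'FOOFO' from pos 1. Output: "XFOOFOOFO"
Token 6: literal('P'). Output: "XFOOFOOFOP"
Token 7: backref(off=2, len=1). Copied 'O' from pos 8. Output: "XFOOFOOFOPO"
Token 8: backref(off=1, len=3). Buffer before: "XFOOFOOFOPO" (len 11)
  byte 1: read out[10]='O', append. Buffer now: "XFOOFOOFOPOO"
  byte 2: read out[11]='O', append. Buffer now: "XFOOFOOFOPOOO"
  byte 3: read out[12]='O', append. Buffer now: "XFOOFOOFOPOOOO"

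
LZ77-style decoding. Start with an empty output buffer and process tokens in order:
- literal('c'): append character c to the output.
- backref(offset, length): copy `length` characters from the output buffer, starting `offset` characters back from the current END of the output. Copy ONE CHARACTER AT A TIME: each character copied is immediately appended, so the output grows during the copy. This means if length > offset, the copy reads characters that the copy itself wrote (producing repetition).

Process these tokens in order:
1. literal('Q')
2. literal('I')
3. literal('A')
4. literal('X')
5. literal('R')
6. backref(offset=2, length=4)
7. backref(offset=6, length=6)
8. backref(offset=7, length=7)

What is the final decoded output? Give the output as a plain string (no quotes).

Token 1: literal('Q'). Output: "Q"
Token 2: literal('I'). Output: "QI"
Token 3: literal('A'). Output: "QIA"
Token 4: literal('X'). Output: "QIAX"
Token 5: literal('R'). Output: "QIAXR"
Token 6: backref(off=2, len=4) (overlapping!). Copied 'XRXR' from pos 3. Output: "QIAXRXRXR"
Token 7: backref(off=6, len=6). Copied 'XRXRXR' from pos 3. Output: "QIAXRXRXRXRXRXR"
Token 8: backref(off=7, len=7). Copied 'RXRXRXR' from pos 8. Output: "QIAXRXRXRXRXRXRRXRXRXR"

Answer: QIAXRXRXRXRXRXRRXRXRXR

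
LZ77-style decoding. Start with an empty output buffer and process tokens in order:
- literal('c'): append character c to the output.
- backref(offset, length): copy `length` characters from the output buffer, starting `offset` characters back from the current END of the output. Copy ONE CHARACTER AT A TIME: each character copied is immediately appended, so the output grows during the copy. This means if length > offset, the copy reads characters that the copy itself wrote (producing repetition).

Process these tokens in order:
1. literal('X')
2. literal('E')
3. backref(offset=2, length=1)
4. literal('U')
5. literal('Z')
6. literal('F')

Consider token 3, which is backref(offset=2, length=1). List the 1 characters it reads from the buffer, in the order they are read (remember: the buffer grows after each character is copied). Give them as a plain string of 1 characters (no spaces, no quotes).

Token 1: literal('X'). Output: "X"
Token 2: literal('E'). Output: "XE"
Token 3: backref(off=2, len=1). Buffer before: "XE" (len 2)
  byte 1: read out[0]='X', append. Buffer now: "XEX"

Answer: X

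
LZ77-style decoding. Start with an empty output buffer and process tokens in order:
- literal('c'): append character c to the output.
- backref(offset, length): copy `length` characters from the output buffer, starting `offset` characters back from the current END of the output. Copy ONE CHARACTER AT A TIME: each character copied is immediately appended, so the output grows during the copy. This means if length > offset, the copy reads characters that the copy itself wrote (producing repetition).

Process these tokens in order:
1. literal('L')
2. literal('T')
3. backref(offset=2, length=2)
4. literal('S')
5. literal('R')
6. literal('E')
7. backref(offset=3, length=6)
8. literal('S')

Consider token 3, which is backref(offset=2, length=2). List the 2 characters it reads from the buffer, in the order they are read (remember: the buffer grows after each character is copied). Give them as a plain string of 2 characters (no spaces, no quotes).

Token 1: literal('L'). Output: "L"
Token 2: literal('T'). Output: "LT"
Token 3: backref(off=2, len=2). Buffer before: "LT" (len 2)
  byte 1: read out[0]='L', append. Buffer now: "LTL"
  byte 2: read out[1]='T', append. Buffer now: "LTLT"

Answer: LT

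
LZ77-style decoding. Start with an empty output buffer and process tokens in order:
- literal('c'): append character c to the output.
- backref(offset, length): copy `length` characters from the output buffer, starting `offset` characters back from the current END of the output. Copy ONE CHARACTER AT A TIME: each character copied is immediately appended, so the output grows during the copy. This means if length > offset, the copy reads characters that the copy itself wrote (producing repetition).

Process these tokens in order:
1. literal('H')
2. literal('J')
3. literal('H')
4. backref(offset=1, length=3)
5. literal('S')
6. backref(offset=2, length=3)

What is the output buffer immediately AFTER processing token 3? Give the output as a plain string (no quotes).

Answer: HJH

Derivation:
Token 1: literal('H'). Output: "H"
Token 2: literal('J'). Output: "HJ"
Token 3: literal('H'). Output: "HJH"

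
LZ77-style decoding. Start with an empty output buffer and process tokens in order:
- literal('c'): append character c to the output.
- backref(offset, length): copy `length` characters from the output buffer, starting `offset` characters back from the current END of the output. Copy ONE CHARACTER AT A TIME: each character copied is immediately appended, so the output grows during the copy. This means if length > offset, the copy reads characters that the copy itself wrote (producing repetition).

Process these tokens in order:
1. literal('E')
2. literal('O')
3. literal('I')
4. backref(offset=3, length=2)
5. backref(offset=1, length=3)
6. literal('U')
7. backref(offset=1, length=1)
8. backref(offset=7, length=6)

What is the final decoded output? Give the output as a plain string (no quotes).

Token 1: literal('E'). Output: "E"
Token 2: literal('O'). Output: "EO"
Token 3: literal('I'). Output: "EOI"
Token 4: backref(off=3, len=2). Copied 'EO' from pos 0. Output: "EOIEO"
Token 5: backref(off=1, len=3) (overlapping!). Copied 'OOO' from pos 4. Output: "EOIEOOOO"
Token 6: literal('U'). Output: "EOIEOOOOU"
Token 7: backref(off=1, len=1). Copied 'U' from pos 8. Output: "EOIEOOOOUU"
Token 8: backref(off=7, len=6). Copied 'EOOOOU' from pos 3. Output: "EOIEOOOOUUEOOOOU"

Answer: EOIEOOOOUUEOOOOU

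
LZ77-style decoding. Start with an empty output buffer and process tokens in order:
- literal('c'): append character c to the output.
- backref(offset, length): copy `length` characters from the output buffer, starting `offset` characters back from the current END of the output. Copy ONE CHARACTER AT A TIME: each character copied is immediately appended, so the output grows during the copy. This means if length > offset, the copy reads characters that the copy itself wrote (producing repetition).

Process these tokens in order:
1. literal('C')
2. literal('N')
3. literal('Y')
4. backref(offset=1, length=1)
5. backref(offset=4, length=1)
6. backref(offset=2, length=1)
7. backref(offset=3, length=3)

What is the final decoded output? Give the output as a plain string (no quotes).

Answer: CNYYCYYCY

Derivation:
Token 1: literal('C'). Output: "C"
Token 2: literal('N'). Output: "CN"
Token 3: literal('Y'). Output: "CNY"
Token 4: backref(off=1, len=1). Copied 'Y' from pos 2. Output: "CNYY"
Token 5: backref(off=4, len=1). Copied 'C' from pos 0. Output: "CNYYC"
Token 6: backref(off=2, len=1). Copied 'Y' from pos 3. Output: "CNYYCY"
Token 7: backref(off=3, len=3). Copied 'YCY' from pos 3. Output: "CNYYCYYCY"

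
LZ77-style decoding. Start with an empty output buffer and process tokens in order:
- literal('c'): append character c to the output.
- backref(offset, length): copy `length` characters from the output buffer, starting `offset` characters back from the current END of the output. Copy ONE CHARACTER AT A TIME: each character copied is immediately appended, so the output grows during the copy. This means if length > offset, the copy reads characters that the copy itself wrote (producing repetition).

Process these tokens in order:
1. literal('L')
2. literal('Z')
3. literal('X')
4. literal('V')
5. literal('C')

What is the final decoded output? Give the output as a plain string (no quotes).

Answer: LZXVC

Derivation:
Token 1: literal('L'). Output: "L"
Token 2: literal('Z'). Output: "LZ"
Token 3: literal('X'). Output: "LZX"
Token 4: literal('V'). Output: "LZXV"
Token 5: literal('C'). Output: "LZXVC"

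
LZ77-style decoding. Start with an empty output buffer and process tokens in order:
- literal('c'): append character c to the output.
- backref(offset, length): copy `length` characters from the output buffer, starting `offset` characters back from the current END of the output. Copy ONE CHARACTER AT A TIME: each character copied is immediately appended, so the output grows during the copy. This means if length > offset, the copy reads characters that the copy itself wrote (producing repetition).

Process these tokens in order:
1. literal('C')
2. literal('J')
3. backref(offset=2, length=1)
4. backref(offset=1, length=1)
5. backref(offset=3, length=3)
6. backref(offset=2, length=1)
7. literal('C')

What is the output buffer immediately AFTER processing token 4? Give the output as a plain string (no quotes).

Token 1: literal('C'). Output: "C"
Token 2: literal('J'). Output: "CJ"
Token 3: backref(off=2, len=1). Copied 'C' from pos 0. Output: "CJC"
Token 4: backref(off=1, len=1). Copied 'C' from pos 2. Output: "CJCC"

Answer: CJCC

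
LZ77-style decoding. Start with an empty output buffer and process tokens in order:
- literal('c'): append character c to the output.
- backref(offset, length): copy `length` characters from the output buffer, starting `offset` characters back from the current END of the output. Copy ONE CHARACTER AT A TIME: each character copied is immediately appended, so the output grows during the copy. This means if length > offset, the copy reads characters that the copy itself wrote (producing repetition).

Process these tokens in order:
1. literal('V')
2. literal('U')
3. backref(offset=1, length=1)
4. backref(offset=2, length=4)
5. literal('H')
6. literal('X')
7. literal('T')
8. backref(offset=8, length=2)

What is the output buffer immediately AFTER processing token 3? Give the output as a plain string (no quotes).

Token 1: literal('V'). Output: "V"
Token 2: literal('U'). Output: "VU"
Token 3: backref(off=1, len=1). Copied 'U' from pos 1. Output: "VUU"

Answer: VUU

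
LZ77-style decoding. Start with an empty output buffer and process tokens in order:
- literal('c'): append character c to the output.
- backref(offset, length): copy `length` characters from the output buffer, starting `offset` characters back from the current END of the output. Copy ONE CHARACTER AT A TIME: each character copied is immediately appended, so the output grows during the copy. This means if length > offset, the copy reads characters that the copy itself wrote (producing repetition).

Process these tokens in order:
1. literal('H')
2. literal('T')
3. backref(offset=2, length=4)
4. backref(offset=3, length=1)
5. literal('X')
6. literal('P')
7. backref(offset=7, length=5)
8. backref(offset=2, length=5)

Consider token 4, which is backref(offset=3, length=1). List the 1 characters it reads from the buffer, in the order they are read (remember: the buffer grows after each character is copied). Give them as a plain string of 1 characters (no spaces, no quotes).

Answer: T

Derivation:
Token 1: literal('H'). Output: "H"
Token 2: literal('T'). Output: "HT"
Token 3: backref(off=2, len=4) (overlapping!). Copied 'HTHT' from pos 0. Output: "HTHTHT"
Token 4: backref(off=3, len=1). Buffer before: "HTHTHT" (len 6)
  byte 1: read out[3]='T', append. Buffer now: "HTHTHTT"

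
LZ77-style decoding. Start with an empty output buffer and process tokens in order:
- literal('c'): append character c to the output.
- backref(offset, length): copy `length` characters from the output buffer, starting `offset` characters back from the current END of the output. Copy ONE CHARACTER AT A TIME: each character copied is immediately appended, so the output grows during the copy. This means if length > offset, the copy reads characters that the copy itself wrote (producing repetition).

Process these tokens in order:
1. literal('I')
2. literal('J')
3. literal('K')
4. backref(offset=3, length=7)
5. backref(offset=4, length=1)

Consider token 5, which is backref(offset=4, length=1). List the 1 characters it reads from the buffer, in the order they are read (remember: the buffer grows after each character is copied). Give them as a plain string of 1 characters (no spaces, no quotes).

Token 1: literal('I'). Output: "I"
Token 2: literal('J'). Output: "IJ"
Token 3: literal('K'). Output: "IJK"
Token 4: backref(off=3, len=7) (overlapping!). Copied 'IJKIJKI' from pos 0. Output: "IJKIJKIJKI"
Token 5: backref(off=4, len=1). Buffer before: "IJKIJKIJKI" (len 10)
  byte 1: read out[6]='I', append. Buffer now: "IJKIJKIJKII"

Answer: I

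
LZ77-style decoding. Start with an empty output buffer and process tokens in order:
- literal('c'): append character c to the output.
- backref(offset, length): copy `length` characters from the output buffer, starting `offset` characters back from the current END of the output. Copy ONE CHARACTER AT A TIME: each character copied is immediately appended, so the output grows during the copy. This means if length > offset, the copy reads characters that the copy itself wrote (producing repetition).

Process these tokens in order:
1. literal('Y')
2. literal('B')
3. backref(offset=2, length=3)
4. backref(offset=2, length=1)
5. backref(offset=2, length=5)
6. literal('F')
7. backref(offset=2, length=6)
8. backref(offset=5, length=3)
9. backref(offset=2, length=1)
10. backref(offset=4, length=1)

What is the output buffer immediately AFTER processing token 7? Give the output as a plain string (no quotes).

Answer: YBYBYBYBYBYFYFYFYF

Derivation:
Token 1: literal('Y'). Output: "Y"
Token 2: literal('B'). Output: "YB"
Token 3: backref(off=2, len=3) (overlapping!). Copied 'YBY' from pos 0. Output: "YBYBY"
Token 4: backref(off=2, len=1). Copied 'B' from pos 3. Output: "YBYBYB"
Token 5: backref(off=2, len=5) (overlapping!). Copied 'YBYBY' from pos 4. Output: "YBYBYBYBYBY"
Token 6: literal('F'). Output: "YBYBYBYBYBYF"
Token 7: backref(off=2, len=6) (overlapping!). Copied 'YFYFYF' from pos 10. Output: "YBYBYBYBYBYFYFYFYF"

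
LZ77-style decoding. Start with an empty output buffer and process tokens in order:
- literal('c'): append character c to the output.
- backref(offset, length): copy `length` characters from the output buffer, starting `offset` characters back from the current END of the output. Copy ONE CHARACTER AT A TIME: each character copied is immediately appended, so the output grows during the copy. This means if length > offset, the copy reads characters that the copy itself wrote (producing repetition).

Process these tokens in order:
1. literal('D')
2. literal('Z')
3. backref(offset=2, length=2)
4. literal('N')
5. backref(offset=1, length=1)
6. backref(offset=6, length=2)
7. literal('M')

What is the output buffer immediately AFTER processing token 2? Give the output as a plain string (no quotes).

Token 1: literal('D'). Output: "D"
Token 2: literal('Z'). Output: "DZ"

Answer: DZ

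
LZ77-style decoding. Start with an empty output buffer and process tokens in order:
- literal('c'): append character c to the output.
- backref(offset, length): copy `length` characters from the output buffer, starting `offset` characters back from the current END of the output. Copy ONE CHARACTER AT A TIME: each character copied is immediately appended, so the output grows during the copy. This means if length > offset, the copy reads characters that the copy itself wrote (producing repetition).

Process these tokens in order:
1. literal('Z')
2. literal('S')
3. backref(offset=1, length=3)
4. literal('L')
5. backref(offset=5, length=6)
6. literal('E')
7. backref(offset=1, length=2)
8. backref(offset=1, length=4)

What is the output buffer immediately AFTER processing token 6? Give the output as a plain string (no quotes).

Token 1: literal('Z'). Output: "Z"
Token 2: literal('S'). Output: "ZS"
Token 3: backref(off=1, len=3) (overlapping!). Copied 'SSS' from pos 1. Output: "ZSSSS"
Token 4: literal('L'). Output: "ZSSSSL"
Token 5: backref(off=5, len=6) (overlapping!). Copied 'SSSSLS' from pos 1. Output: "ZSSSSLSSSSLS"
Token 6: literal('E'). Output: "ZSSSSLSSSSLSE"

Answer: ZSSSSLSSSSLSE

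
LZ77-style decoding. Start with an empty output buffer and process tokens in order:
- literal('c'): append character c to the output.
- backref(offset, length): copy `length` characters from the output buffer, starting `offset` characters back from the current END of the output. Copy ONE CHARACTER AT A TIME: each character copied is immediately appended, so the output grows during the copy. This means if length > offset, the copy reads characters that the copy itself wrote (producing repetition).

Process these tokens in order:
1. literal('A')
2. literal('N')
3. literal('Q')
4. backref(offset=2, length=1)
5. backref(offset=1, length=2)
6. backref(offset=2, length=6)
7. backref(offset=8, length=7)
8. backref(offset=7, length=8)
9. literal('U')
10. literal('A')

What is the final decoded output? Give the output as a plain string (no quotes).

Answer: ANQNNNNNNNNNNNNNNNNNNNNNNNNUA

Derivation:
Token 1: literal('A'). Output: "A"
Token 2: literal('N'). Output: "AN"
Token 3: literal('Q'). Output: "ANQ"
Token 4: backref(off=2, len=1). Copied 'N' from pos 1. Output: "ANQN"
Token 5: backref(off=1, len=2) (overlapping!). Copied 'NN' from pos 3. Output: "ANQNNN"
Token 6: backref(off=2, len=6) (overlapping!). Copied 'NNNNNN' from pos 4. Output: "ANQNNNNNNNNN"
Token 7: backref(off=8, len=7). Copied 'NNNNNNN' from pos 4. Output: "ANQNNNNNNNNNNNNNNNN"
Token 8: backref(off=7, len=8) (overlapping!). Copied 'NNNNNNNN' from pos 12. Output: "ANQNNNNNNNNNNNNNNNNNNNNNNNN"
Token 9: literal('U'). Output: "ANQNNNNNNNNNNNNNNNNNNNNNNNNU"
Token 10: literal('A'). Output: "ANQNNNNNNNNNNNNNNNNNNNNNNNNUA"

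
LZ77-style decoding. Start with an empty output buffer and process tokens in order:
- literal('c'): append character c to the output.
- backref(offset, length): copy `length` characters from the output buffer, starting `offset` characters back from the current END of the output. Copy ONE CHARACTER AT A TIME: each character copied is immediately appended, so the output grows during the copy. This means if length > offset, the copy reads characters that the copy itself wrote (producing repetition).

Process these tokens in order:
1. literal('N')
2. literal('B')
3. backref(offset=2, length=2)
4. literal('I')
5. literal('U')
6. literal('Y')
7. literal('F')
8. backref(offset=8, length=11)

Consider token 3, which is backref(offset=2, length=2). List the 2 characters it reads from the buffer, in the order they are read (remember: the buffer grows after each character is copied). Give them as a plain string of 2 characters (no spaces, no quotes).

Token 1: literal('N'). Output: "N"
Token 2: literal('B'). Output: "NB"
Token 3: backref(off=2, len=2). Buffer before: "NB" (len 2)
  byte 1: read out[0]='N', append. Buffer now: "NBN"
  byte 2: read out[1]='B', append. Buffer now: "NBNB"

Answer: NB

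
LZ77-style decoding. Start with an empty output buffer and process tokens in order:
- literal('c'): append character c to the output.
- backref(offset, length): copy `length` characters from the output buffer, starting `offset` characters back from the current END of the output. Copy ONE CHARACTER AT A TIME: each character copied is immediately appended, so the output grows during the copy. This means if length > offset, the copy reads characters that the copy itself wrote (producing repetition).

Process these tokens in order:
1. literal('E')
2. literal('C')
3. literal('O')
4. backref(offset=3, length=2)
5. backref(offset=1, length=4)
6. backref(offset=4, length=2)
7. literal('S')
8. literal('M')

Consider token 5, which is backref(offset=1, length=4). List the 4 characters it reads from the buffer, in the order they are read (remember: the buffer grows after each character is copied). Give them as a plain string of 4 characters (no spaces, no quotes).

Token 1: literal('E'). Output: "E"
Token 2: literal('C'). Output: "EC"
Token 3: literal('O'). Output: "ECO"
Token 4: backref(off=3, len=2). Copied 'EC' from pos 0. Output: "ECOEC"
Token 5: backref(off=1, len=4). Buffer before: "ECOEC" (len 5)
  byte 1: read out[4]='C', append. Buffer now: "ECOECC"
  byte 2: read out[5]='C', append. Buffer now: "ECOECCC"
  byte 3: read out[6]='C', append. Buffer now: "ECOECCCC"
  byte 4: read out[7]='C', append. Buffer now: "ECOECCCCC"

Answer: CCCC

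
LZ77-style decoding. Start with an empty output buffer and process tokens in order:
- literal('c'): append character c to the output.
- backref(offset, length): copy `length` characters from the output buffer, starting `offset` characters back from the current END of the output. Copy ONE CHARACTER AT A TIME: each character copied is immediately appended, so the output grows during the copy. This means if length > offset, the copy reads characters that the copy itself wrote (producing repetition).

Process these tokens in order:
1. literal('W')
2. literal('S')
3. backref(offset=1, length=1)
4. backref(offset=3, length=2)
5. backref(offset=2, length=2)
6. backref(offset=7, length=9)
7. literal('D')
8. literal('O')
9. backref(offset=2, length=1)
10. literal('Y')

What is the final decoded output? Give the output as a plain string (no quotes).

Answer: WSSWSWSWSSWSWSWSDODY

Derivation:
Token 1: literal('W'). Output: "W"
Token 2: literal('S'). Output: "WS"
Token 3: backref(off=1, len=1). Copied 'S' from pos 1. Output: "WSS"
Token 4: backref(off=3, len=2). Copied 'WS' from pos 0. Output: "WSSWS"
Token 5: backref(off=2, len=2). Copied 'WS' from pos 3. Output: "WSSWSWS"
Token 6: backref(off=7, len=9) (overlapping!). Copied 'WSSWSWSWS' from pos 0. Output: "WSSWSWSWSSWSWSWS"
Token 7: literal('D'). Output: "WSSWSWSWSSWSWSWSD"
Token 8: literal('O'). Output: "WSSWSWSWSSWSWSWSDO"
Token 9: backref(off=2, len=1). Copied 'D' from pos 16. Output: "WSSWSWSWSSWSWSWSDOD"
Token 10: literal('Y'). Output: "WSSWSWSWSSWSWSWSDODY"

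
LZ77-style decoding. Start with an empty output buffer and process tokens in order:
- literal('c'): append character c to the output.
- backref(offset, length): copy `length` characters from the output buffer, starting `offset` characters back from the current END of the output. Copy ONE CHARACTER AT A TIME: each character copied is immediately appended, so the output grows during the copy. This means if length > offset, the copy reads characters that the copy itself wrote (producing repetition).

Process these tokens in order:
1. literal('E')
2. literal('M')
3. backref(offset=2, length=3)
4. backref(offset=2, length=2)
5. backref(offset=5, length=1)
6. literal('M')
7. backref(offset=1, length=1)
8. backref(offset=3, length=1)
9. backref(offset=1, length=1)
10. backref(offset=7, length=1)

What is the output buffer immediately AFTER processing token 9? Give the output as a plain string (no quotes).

Answer: EMEMEMEEMMEE

Derivation:
Token 1: literal('E'). Output: "E"
Token 2: literal('M'). Output: "EM"
Token 3: backref(off=2, len=3) (overlapping!). Copied 'EME' from pos 0. Output: "EMEME"
Token 4: backref(off=2, len=2). Copied 'ME' from pos 3. Output: "EMEMEME"
Token 5: backref(off=5, len=1). Copied 'E' from pos 2. Output: "EMEMEMEE"
Token 6: literal('M'). Output: "EMEMEMEEM"
Token 7: backref(off=1, len=1). Copied 'M' from pos 8. Output: "EMEMEMEEMM"
Token 8: backref(off=3, len=1). Copied 'E' from pos 7. Output: "EMEMEMEEMME"
Token 9: backref(off=1, len=1). Copied 'E' from pos 10. Output: "EMEMEMEEMMEE"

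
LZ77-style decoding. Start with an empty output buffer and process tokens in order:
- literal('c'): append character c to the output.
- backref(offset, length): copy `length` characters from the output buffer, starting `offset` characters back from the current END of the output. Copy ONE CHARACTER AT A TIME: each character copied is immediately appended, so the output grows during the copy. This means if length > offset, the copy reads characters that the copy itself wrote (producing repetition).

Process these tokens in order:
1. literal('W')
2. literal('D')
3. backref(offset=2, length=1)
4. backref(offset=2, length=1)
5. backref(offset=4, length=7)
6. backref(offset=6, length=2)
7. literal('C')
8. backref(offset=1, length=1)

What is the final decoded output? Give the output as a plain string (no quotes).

Answer: WDWDWDWDWDWDWCC

Derivation:
Token 1: literal('W'). Output: "W"
Token 2: literal('D'). Output: "WD"
Token 3: backref(off=2, len=1). Copied 'W' from pos 0. Output: "WDW"
Token 4: backref(off=2, len=1). Copied 'D' from pos 1. Output: "WDWD"
Token 5: backref(off=4, len=7) (overlapping!). Copied 'WDWDWDW' from pos 0. Output: "WDWDWDWDWDW"
Token 6: backref(off=6, len=2). Copied 'DW' from pos 5. Output: "WDWDWDWDWDWDW"
Token 7: literal('C'). Output: "WDWDWDWDWDWDWC"
Token 8: backref(off=1, len=1). Copied 'C' from pos 13. Output: "WDWDWDWDWDWDWCC"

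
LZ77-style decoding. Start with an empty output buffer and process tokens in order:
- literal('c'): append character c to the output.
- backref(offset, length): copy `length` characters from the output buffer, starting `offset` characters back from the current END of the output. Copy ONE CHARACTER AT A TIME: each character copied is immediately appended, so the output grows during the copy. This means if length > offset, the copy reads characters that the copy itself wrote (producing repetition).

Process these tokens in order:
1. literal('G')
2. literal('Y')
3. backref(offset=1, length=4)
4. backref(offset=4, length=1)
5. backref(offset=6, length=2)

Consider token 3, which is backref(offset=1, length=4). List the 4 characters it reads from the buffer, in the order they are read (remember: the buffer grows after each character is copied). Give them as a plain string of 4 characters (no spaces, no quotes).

Token 1: literal('G'). Output: "G"
Token 2: literal('Y'). Output: "GY"
Token 3: backref(off=1, len=4). Buffer before: "GY" (len 2)
  byte 1: read out[1]='Y', append. Buffer now: "GYY"
  byte 2: read out[2]='Y', append. Buffer now: "GYYY"
  byte 3: read out[3]='Y', append. Buffer now: "GYYYY"
  byte 4: read out[4]='Y', append. Buffer now: "GYYYYY"

Answer: YYYY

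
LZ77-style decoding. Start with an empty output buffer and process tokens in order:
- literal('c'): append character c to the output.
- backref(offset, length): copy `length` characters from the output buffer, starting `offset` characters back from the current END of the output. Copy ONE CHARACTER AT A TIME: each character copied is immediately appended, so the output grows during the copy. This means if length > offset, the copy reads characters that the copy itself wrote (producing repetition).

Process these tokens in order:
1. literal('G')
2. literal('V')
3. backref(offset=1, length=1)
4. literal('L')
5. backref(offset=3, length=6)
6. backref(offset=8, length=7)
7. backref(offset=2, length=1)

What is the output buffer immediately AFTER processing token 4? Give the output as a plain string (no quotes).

Answer: GVVL

Derivation:
Token 1: literal('G'). Output: "G"
Token 2: literal('V'). Output: "GV"
Token 3: backref(off=1, len=1). Copied 'V' from pos 1. Output: "GVV"
Token 4: literal('L'). Output: "GVVL"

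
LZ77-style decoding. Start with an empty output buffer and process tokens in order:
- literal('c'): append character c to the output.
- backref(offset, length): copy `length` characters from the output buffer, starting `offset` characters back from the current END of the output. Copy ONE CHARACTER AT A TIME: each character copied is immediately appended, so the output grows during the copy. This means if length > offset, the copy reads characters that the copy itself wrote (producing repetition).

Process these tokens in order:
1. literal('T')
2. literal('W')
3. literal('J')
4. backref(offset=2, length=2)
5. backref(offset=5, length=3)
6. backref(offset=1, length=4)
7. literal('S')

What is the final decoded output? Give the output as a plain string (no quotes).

Answer: TWJWJTWJJJJJS

Derivation:
Token 1: literal('T'). Output: "T"
Token 2: literal('W'). Output: "TW"
Token 3: literal('J'). Output: "TWJ"
Token 4: backref(off=2, len=2). Copied 'WJ' from pos 1. Output: "TWJWJ"
Token 5: backref(off=5, len=3). Copied 'TWJ' from pos 0. Output: "TWJWJTWJ"
Token 6: backref(off=1, len=4) (overlapping!). Copied 'JJJJ' from pos 7. Output: "TWJWJTWJJJJJ"
Token 7: literal('S'). Output: "TWJWJTWJJJJJS"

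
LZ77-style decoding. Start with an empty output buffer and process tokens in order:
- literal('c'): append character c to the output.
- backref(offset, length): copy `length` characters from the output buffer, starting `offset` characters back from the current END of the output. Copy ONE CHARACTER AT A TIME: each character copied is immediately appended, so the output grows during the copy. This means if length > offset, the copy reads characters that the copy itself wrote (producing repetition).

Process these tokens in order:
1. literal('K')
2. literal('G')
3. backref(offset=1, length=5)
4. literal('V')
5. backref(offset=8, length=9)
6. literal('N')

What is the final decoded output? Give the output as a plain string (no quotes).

Answer: KGGGGGGVKGGGGGGVKN

Derivation:
Token 1: literal('K'). Output: "K"
Token 2: literal('G'). Output: "KG"
Token 3: backref(off=1, len=5) (overlapping!). Copied 'GGGGG' from pos 1. Output: "KGGGGGG"
Token 4: literal('V'). Output: "KGGGGGGV"
Token 5: backref(off=8, len=9) (overlapping!). Copied 'KGGGGGGVK' from pos 0. Output: "KGGGGGGVKGGGGGGVK"
Token 6: literal('N'). Output: "KGGGGGGVKGGGGGGVKN"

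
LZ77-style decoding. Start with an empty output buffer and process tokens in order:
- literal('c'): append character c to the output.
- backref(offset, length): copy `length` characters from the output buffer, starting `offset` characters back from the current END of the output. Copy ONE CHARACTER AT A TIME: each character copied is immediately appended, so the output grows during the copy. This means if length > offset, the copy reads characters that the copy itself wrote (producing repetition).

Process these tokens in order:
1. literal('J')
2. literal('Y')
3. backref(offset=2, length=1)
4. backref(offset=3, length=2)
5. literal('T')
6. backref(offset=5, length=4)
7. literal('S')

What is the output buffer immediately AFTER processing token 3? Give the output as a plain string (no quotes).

Answer: JYJ

Derivation:
Token 1: literal('J'). Output: "J"
Token 2: literal('Y'). Output: "JY"
Token 3: backref(off=2, len=1). Copied 'J' from pos 0. Output: "JYJ"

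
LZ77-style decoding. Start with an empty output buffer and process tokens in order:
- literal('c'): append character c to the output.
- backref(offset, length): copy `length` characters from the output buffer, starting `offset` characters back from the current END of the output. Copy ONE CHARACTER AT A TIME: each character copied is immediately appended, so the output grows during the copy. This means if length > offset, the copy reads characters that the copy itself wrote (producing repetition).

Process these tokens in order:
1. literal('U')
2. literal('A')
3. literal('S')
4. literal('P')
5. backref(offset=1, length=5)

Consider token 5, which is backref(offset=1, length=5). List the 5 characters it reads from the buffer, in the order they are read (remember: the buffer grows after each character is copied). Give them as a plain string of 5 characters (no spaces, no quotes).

Token 1: literal('U'). Output: "U"
Token 2: literal('A'). Output: "UA"
Token 3: literal('S'). Output: "UAS"
Token 4: literal('P'). Output: "UASP"
Token 5: backref(off=1, len=5). Buffer before: "UASP" (len 4)
  byte 1: read out[3]='P', append. Buffer now: "UASPP"
  byte 2: read out[4]='P', append. Buffer now: "UASPPP"
  byte 3: read out[5]='P', append. Buffer now: "UASPPPP"
  byte 4: read out[6]='P', append. Buffer now: "UASPPPPP"
  byte 5: read out[7]='P', append. Buffer now: "UASPPPPPP"

Answer: PPPPP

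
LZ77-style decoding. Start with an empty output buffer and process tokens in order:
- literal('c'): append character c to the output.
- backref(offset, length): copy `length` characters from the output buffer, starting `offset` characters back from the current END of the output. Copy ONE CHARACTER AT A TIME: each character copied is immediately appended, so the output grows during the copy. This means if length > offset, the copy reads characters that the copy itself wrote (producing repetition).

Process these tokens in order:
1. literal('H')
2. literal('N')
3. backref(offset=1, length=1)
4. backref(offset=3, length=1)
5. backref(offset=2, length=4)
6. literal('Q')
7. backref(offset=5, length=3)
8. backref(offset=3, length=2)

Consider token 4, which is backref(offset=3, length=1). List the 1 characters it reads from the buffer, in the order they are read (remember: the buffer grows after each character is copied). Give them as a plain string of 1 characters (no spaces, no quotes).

Answer: H

Derivation:
Token 1: literal('H'). Output: "H"
Token 2: literal('N'). Output: "HN"
Token 3: backref(off=1, len=1). Copied 'N' from pos 1. Output: "HNN"
Token 4: backref(off=3, len=1). Buffer before: "HNN" (len 3)
  byte 1: read out[0]='H', append. Buffer now: "HNNH"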